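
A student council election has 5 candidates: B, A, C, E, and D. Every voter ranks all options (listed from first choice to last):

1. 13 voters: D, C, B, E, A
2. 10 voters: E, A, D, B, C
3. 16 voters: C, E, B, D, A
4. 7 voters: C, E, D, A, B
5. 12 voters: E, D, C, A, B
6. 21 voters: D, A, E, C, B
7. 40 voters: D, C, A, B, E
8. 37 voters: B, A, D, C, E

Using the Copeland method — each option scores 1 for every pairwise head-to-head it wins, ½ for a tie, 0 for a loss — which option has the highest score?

B: beats E; loses to A, C, and D → score 1.
A: beats B and E; loses to C and D → score 2.
C: beats B, A, and E; loses to D → score 3.
E: loses to B, A, C, and D → score 0.
D: beats B, A, C, and E → score 4.
D has the best pairwise record.

D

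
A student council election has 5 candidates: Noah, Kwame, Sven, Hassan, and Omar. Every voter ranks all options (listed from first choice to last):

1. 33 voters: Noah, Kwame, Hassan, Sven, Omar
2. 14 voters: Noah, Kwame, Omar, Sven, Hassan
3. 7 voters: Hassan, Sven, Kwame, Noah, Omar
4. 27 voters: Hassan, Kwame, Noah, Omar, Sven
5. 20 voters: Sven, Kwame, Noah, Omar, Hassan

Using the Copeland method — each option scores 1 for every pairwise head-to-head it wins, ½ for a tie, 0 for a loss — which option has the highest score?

Kwame

Noah: beats Sven, Hassan, and Omar; loses to Kwame → score 3.
Kwame: beats Noah, Sven, Hassan, and Omar → score 4.
Sven: beats Omar; loses to Noah, Kwame, and Hassan → score 1.
Hassan: beats Sven and Omar; loses to Noah and Kwame → score 2.
Omar: loses to Noah, Kwame, Sven, and Hassan → score 0.
Kwame has the best pairwise record.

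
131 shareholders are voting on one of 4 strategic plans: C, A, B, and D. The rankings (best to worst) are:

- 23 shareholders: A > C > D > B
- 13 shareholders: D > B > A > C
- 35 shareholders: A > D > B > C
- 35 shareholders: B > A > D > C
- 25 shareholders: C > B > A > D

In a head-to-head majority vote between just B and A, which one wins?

Voters preferring B to A: 73; preferring A to B: 58.
B wins the head-to-head.

B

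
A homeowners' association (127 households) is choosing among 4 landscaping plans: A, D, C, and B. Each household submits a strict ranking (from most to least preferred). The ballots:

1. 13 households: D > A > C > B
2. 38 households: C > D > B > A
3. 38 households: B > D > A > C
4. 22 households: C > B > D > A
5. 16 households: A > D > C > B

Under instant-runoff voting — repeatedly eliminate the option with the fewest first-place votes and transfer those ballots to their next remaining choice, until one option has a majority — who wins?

C

Round 1: A 16, D 13, C 60, B 38. Eliminate D.
Round 2: A 29, C 60, B 38. Eliminate A.
Round 3: C 89, B 38. C has a majority.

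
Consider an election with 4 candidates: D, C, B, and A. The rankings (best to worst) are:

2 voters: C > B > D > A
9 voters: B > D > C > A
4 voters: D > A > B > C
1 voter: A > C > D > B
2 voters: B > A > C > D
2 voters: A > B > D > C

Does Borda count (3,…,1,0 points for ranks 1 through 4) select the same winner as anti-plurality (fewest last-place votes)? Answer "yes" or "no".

Borda — scores: D 35, C 19, B 45, A 21. Winner: B.
Anti-plurality — last-place votes: D 2, C 6, B 1, A 11. Winner: B.
The two methods agree.

yes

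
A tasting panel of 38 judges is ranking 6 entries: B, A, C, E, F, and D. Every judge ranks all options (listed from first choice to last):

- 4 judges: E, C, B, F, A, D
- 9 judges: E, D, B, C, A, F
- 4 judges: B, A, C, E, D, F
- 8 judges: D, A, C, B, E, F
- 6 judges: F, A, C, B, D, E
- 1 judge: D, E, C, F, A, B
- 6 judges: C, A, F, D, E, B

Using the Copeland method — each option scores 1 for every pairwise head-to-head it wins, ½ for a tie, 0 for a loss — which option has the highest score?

C

B: beats F; loses to A, C, E, and D → score 1.
A: beats B, E, F, and D; loses to C → score 4.
C: beats B, A, E, F, and D → score 5.
E: beats B and F; loses to A, C, and D → score 2.
F: loses to B, A, C, E, and D → score 0.
D: beats B, E, and F; loses to A and C → score 3.
C has the best pairwise record.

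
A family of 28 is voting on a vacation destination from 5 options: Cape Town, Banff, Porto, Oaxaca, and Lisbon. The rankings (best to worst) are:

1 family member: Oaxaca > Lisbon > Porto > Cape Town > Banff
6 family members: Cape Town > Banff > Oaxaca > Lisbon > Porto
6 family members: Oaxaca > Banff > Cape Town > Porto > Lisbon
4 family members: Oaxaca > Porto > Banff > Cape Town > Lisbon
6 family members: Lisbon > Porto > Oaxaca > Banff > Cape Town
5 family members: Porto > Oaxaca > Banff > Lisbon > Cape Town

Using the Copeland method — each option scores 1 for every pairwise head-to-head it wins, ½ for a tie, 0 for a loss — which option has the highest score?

Cape Town: beats Lisbon; loses to Banff, Porto, and Oaxaca → score 1.
Banff: beats Cape Town and Lisbon; loses to Porto and Oaxaca → score 2.
Porto: beats Cape Town, Banff, and Lisbon; loses to Oaxaca → score 3.
Oaxaca: beats Cape Town, Banff, Porto, and Lisbon → score 4.
Lisbon: loses to Cape Town, Banff, Porto, and Oaxaca → score 0.
Oaxaca has the best pairwise record.

Oaxaca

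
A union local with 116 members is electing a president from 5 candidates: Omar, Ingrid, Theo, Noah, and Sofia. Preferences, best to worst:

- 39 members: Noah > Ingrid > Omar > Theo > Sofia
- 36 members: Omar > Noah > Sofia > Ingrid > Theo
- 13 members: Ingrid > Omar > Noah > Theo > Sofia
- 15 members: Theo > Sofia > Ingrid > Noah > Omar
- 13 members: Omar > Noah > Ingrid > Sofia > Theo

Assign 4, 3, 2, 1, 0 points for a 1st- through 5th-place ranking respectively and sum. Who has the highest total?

Omar: 39·2 + 36·4 + 13·3 + 15·0 + 13·4 = 313
Ingrid: 39·3 + 36·1 + 13·4 + 15·2 + 13·2 = 261
Theo: 39·1 + 36·0 + 13·1 + 15·4 + 13·0 = 112
Noah: 39·4 + 36·3 + 13·2 + 15·1 + 13·3 = 344
Sofia: 39·0 + 36·2 + 13·0 + 15·3 + 13·1 = 130
Noah has the highest Borda score (344).

Noah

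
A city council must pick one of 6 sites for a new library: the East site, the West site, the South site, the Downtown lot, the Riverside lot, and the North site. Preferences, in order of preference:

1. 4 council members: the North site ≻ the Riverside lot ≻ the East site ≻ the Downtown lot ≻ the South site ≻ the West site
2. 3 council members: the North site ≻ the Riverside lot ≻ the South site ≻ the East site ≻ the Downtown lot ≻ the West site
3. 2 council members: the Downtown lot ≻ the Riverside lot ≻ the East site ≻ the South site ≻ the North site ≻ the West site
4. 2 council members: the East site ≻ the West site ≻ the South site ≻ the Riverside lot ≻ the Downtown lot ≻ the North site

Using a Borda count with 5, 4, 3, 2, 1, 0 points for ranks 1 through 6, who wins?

the East site: 4·3 + 3·2 + 2·3 + 2·5 = 34
the West site: 4·0 + 3·0 + 2·0 + 2·4 = 8
the South site: 4·1 + 3·3 + 2·2 + 2·3 = 23
the Downtown lot: 4·2 + 3·1 + 2·5 + 2·1 = 23
the Riverside lot: 4·4 + 3·4 + 2·4 + 2·2 = 40
the North site: 4·5 + 3·5 + 2·1 + 2·0 = 37
the Riverside lot has the highest Borda score (40).

the Riverside lot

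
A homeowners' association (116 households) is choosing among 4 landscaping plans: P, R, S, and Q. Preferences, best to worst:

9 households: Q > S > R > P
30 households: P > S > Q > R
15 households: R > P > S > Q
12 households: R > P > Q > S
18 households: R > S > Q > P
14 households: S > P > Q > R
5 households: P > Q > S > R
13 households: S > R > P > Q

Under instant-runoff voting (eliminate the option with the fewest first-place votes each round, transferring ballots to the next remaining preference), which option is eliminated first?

Q

Round 1: P 35, R 45, S 27, Q 9. Eliminate Q.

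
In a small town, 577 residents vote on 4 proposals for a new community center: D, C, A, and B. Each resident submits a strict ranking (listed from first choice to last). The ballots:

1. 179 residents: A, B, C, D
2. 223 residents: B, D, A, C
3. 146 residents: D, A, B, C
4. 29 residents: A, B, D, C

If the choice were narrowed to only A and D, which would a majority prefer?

Voters preferring A to D: 208; preferring D to A: 369.
D wins the head-to-head.

D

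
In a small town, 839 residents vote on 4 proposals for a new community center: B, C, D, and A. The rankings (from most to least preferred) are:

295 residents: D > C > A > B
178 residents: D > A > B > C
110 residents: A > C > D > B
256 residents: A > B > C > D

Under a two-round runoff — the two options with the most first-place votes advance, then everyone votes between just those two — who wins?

Round 1 first-place votes: B 0, C 0, D 473, A 366.
D and A advance.
Runoff: D is preferred to A by 473 voters; A by 366.
D wins the runoff.

D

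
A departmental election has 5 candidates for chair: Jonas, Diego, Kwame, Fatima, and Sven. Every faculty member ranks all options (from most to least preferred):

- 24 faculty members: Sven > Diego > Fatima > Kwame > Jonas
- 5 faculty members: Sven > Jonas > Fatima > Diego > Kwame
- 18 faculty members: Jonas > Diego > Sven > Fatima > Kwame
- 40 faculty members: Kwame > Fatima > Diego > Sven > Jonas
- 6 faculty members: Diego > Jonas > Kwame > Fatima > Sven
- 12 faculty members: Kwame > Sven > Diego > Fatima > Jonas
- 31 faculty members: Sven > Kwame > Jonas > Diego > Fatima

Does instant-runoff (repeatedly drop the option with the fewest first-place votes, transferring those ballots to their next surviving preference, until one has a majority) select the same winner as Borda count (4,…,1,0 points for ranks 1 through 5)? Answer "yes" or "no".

Instant-runoff — R1 Jonas 18, Diego 6, Kwame 52, Fatima 0, Sven 60 (Fatima out); R2 Jonas 18, Diego 6, Kwame 52, Sven 60 (Diego out); R3 Jonas 24, Kwame 52, Sven 60 (Jonas out); R4 Kwame 58, Sven 78 (Sven winner). Winner: Sven.
Borda — scores: Jonas 167, Diego 290, Kwame 337, Fatima 214, Sven 352. Winner: Sven.
The two methods agree.

yes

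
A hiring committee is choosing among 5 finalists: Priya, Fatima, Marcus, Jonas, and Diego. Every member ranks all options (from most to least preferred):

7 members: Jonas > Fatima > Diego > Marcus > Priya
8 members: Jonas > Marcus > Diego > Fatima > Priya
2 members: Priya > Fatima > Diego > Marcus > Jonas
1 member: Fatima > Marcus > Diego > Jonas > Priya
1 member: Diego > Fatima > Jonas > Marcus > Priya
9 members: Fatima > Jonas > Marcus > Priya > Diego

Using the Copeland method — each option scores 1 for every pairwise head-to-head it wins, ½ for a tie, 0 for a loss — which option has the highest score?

Priya: loses to Fatima, Marcus, Jonas, and Diego → score 0.
Fatima: beats Priya, Marcus, and Diego; loses to Jonas → score 3.
Marcus: beats Priya and Diego; loses to Fatima and Jonas → score 2.
Jonas: beats Priya, Fatima, Marcus, and Diego → score 4.
Diego: beats Priya; loses to Fatima, Marcus, and Jonas → score 1.
Jonas has the best pairwise record.

Jonas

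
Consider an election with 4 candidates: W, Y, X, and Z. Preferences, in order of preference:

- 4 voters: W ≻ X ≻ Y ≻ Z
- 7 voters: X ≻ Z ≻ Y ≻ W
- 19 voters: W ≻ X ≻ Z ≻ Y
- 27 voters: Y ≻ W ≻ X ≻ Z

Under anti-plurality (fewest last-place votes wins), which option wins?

Last-place votes: W 7, Y 19, X 0, Z 31.
X is ranked last by the fewest voters, so X wins.

X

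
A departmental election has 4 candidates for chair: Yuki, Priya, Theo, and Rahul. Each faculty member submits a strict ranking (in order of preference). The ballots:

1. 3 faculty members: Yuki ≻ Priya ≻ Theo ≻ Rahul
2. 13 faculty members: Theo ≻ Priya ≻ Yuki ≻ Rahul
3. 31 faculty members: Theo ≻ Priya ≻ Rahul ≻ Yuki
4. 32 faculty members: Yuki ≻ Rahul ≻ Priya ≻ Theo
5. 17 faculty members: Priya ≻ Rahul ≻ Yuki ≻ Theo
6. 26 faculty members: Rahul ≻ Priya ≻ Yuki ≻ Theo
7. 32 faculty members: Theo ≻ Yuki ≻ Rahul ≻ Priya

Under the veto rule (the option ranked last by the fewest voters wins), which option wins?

Last-place votes: Yuki 31, Priya 32, Theo 75, Rahul 16.
Rahul is ranked last by the fewest voters, so Rahul wins.

Rahul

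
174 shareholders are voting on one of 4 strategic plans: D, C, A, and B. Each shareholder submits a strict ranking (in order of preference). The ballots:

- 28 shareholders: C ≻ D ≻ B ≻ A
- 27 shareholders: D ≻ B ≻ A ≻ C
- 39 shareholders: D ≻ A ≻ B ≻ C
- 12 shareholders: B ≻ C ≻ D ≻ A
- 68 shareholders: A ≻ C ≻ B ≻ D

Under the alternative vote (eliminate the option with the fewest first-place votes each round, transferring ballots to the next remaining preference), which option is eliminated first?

Round 1: D 66, C 28, A 68, B 12. Eliminate B.

B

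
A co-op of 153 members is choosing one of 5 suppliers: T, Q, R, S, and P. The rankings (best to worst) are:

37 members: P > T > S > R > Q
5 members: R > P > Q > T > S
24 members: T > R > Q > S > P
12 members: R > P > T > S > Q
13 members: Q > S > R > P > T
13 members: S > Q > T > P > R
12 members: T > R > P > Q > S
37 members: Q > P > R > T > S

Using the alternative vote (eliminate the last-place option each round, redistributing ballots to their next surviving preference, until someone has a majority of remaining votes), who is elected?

Round 1: T 36, Q 50, R 17, S 13, P 37. Eliminate S.
Round 2: T 36, Q 63, R 17, P 37. Eliminate R.
Round 3: T 36, Q 63, P 54. Eliminate T.
Round 4: Q 87, P 66. Q has a majority.

Q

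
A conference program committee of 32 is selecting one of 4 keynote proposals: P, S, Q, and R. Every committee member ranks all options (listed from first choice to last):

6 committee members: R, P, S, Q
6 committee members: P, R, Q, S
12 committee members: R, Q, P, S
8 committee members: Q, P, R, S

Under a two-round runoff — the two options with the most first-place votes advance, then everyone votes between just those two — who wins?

R

Round 1 first-place votes: P 6, S 0, Q 8, R 18.
R and Q advance.
Runoff: R is preferred to Q by 24 voters; Q by 8.
R wins the runoff.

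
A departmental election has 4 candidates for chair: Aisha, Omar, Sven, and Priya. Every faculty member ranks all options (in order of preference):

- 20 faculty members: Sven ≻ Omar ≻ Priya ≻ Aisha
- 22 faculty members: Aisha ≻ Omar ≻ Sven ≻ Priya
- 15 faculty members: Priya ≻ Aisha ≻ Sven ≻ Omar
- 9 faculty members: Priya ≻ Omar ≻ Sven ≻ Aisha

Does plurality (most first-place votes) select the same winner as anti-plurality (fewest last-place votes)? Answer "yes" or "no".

Plurality — first-place votes: Aisha 22, Omar 0, Sven 20, Priya 24. Winner: Priya.
Anti-plurality — last-place votes: Aisha 29, Omar 15, Sven 0, Priya 22. Winner: Sven.
The two methods disagree.

no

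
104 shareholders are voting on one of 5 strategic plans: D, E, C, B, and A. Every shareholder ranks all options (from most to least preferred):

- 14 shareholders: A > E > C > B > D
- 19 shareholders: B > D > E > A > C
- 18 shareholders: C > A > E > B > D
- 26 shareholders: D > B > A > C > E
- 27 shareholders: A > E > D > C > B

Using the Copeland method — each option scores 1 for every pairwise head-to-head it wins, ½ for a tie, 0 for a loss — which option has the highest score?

A

D: beats C and B; loses to E and A → score 2.
E: beats D, C, and B; loses to A → score 3.
C: beats B; loses to D, E, and A → score 1.
B: loses to D, E, C, and A → score 0.
A: beats D, E, C, and B → score 4.
A has the best pairwise record.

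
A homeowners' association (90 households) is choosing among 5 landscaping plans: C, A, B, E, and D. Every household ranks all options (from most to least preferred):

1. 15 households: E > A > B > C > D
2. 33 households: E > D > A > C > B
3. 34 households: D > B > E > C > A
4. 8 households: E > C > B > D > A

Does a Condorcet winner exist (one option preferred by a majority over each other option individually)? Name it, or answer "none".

E

E vs C: 90–0 for E.
E vs A: 90–0 for E.
E vs B: 56–34 for E.
E vs D: 56–34 for E.
E beats every other option head-to-head.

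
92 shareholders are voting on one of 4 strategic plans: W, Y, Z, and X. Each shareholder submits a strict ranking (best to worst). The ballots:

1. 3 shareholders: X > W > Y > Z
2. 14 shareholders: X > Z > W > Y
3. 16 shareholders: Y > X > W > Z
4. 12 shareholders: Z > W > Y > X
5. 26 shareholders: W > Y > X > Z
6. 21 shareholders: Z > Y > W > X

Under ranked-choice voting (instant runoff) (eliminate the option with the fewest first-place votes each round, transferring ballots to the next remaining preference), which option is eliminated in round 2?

W

Round 1: W 26, Y 16, Z 33, X 17. Eliminate Y.
Round 2: W 26, Z 33, X 33. Eliminate W.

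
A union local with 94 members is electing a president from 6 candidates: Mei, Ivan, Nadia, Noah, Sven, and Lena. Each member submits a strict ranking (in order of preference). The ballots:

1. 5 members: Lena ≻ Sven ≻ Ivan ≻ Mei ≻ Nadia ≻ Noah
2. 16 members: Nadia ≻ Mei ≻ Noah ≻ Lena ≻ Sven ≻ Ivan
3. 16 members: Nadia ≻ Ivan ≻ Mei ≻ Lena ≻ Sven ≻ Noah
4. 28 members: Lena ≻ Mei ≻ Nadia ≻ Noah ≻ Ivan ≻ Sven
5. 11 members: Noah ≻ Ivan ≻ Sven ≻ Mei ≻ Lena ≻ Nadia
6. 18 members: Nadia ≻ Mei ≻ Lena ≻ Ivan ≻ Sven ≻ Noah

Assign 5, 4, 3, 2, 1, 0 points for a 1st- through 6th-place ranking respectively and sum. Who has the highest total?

Nadia

Mei: 5·2 + 16·4 + 16·3 + 28·4 + 11·2 + 18·4 = 328
Ivan: 5·3 + 16·0 + 16·4 + 28·1 + 11·4 + 18·2 = 187
Nadia: 5·1 + 16·5 + 16·5 + 28·3 + 11·0 + 18·5 = 339
Noah: 5·0 + 16·3 + 16·0 + 28·2 + 11·5 + 18·0 = 159
Sven: 5·4 + 16·1 + 16·1 + 28·0 + 11·3 + 18·1 = 103
Lena: 5·5 + 16·2 + 16·2 + 28·5 + 11·1 + 18·3 = 294
Nadia has the highest Borda score (339).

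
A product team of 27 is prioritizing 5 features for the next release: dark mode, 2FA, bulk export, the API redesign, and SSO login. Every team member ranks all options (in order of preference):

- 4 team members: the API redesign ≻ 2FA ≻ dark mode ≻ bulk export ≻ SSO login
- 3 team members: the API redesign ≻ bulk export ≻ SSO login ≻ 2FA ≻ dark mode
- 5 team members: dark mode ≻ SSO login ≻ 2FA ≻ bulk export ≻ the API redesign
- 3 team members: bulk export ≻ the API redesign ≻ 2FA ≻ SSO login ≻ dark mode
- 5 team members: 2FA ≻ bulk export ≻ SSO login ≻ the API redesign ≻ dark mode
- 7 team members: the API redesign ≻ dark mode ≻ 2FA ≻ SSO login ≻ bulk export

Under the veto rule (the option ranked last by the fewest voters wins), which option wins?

Last-place votes: dark mode 11, 2FA 0, bulk export 7, the API redesign 5, SSO login 4.
2FA is ranked last by the fewest voters, so 2FA wins.

2FA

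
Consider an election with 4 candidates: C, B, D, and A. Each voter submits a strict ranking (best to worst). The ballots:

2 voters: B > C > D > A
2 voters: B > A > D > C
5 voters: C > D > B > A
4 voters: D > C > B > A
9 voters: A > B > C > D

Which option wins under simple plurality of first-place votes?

First-place votes: C 5, B 4, D 4, A 9.
A has the most first-place votes.

A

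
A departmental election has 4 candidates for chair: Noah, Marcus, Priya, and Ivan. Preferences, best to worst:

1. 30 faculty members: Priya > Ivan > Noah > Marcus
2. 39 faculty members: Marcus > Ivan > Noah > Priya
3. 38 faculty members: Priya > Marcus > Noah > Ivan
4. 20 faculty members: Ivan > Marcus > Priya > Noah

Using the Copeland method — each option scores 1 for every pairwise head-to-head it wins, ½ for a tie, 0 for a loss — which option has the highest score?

Noah: loses to Marcus, Priya, and Ivan → score 0.
Marcus: beats Noah and Ivan; loses to Priya → score 2.
Priya: beats Noah, Marcus, and Ivan → score 3.
Ivan: beats Noah; loses to Marcus and Priya → score 1.
Priya has the best pairwise record.

Priya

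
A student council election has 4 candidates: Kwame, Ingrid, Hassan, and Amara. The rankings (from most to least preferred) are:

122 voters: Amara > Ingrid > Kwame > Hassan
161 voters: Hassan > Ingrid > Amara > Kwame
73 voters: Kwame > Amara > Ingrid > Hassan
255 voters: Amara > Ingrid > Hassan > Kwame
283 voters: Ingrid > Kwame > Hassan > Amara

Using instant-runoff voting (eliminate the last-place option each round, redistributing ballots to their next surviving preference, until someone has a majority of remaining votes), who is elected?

Amara

Round 1: Kwame 73, Ingrid 283, Hassan 161, Amara 377. Eliminate Kwame.
Round 2: Ingrid 283, Hassan 161, Amara 450. Amara has a majority.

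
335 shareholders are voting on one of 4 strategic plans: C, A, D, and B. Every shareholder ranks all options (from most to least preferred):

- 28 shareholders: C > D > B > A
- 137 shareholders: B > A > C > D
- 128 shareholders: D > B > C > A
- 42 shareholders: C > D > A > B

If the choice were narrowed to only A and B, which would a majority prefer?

B

Voters preferring A to B: 42; preferring B to A: 293.
B wins the head-to-head.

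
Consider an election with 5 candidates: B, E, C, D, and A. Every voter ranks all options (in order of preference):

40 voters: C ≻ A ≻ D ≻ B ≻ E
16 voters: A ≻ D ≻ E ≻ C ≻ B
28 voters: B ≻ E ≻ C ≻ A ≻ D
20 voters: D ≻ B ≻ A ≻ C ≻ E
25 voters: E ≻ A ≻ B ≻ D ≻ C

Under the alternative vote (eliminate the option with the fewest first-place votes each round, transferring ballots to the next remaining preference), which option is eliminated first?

Round 1: B 28, E 25, C 40, D 20, A 16. Eliminate A.

A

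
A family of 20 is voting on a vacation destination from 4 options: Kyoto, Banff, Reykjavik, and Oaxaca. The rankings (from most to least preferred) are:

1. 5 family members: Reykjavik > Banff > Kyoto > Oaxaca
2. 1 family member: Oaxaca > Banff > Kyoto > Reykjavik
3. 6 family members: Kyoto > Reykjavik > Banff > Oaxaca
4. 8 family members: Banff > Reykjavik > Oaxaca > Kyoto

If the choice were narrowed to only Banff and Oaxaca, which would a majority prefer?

Voters preferring Banff to Oaxaca: 19; preferring Oaxaca to Banff: 1.
Banff wins the head-to-head.

Banff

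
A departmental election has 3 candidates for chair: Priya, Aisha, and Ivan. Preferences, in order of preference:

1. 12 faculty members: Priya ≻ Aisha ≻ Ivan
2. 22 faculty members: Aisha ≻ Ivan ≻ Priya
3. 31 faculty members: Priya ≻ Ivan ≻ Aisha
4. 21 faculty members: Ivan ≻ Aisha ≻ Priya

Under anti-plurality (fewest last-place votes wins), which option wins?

Last-place votes: Priya 43, Aisha 31, Ivan 12.
Ivan is ranked last by the fewest voters, so Ivan wins.

Ivan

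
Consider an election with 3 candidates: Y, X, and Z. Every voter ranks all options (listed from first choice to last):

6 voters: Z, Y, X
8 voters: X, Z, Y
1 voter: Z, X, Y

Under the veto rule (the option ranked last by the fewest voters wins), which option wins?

Last-place votes: Y 9, X 6, Z 0.
Z is ranked last by the fewest voters, so Z wins.

Z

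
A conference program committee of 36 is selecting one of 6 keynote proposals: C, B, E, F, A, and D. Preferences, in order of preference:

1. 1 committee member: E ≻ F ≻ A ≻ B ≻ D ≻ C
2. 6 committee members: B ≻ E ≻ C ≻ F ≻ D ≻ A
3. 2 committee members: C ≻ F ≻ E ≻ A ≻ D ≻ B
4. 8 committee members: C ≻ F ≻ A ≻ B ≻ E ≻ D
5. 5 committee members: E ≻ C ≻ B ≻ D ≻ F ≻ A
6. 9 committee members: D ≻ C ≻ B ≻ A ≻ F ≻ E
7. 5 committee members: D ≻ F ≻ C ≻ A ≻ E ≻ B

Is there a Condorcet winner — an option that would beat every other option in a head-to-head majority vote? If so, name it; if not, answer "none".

C vs B: 29–7 for C.
C vs E: 24–12 for C.
C vs F: 30–6 for C.
C vs A: 35–1 for C.
C vs D: 21–15 for C.
C beats every other option head-to-head.

C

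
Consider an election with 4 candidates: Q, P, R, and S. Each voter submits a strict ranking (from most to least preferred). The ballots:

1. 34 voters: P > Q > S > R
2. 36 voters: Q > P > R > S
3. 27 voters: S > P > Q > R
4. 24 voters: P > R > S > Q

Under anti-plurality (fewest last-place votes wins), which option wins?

P

Last-place votes: Q 24, P 0, R 61, S 36.
P is ranked last by the fewest voters, so P wins.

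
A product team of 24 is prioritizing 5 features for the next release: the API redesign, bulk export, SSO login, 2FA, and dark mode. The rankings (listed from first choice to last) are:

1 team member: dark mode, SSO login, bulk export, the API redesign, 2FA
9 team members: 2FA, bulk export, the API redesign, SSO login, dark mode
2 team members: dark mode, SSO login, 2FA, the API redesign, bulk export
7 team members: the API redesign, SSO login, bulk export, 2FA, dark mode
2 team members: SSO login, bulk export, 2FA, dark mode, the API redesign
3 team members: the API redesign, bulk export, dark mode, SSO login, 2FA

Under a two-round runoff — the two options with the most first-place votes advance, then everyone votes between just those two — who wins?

Round 1 first-place votes: the API redesign 10, bulk export 0, SSO login 2, 2FA 9, dark mode 3.
the API redesign and 2FA advance.
Runoff: the API redesign is preferred to 2FA by 11 voters; 2FA by 13.
2FA wins the runoff.

2FA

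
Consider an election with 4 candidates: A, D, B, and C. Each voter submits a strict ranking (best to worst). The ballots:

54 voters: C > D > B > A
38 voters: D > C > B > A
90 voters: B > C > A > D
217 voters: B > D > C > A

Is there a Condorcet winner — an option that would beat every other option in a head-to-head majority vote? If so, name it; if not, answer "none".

B

B vs A: 399–0 for B.
B vs D: 307–92 for B.
B vs C: 307–92 for B.
B beats every other option head-to-head.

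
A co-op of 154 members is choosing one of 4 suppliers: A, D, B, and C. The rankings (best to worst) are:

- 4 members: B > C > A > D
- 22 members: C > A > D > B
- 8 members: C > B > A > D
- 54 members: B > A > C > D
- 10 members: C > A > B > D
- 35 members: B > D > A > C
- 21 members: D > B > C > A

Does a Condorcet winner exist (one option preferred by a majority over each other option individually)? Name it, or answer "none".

B

B vs A: 122–32 for B.
B vs D: 111–43 for B.
B vs C: 114–40 for B.
B beats every other option head-to-head.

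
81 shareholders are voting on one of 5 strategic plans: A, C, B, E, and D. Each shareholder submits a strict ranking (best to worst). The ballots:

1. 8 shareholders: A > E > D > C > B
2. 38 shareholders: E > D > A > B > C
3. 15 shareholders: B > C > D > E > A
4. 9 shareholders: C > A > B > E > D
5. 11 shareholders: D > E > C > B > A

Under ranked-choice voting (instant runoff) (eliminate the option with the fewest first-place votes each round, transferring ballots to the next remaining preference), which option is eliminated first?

A

Round 1: A 8, C 9, B 15, E 38, D 11. Eliminate A.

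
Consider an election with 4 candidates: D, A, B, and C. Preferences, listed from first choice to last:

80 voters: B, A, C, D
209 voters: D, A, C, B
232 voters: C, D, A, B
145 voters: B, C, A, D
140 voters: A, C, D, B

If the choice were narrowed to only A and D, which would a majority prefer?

Voters preferring A to D: 365; preferring D to A: 441.
D wins the head-to-head.

D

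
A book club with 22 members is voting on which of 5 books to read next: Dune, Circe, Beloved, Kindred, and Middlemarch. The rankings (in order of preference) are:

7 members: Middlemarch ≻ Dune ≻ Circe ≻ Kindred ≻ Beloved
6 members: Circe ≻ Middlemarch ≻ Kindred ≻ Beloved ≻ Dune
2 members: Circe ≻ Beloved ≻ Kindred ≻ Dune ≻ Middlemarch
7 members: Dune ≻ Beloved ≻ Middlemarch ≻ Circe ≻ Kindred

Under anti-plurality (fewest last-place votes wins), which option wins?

Last-place votes: Dune 6, Circe 0, Beloved 7, Kindred 7, Middlemarch 2.
Circe is ranked last by the fewest voters, so Circe wins.

Circe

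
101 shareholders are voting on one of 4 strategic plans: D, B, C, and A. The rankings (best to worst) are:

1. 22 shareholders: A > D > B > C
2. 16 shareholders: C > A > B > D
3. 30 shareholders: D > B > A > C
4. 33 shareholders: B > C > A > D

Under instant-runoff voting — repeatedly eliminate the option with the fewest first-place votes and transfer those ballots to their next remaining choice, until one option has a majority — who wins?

B

Round 1: D 30, B 33, C 16, A 22. Eliminate C.
Round 2: D 30, B 33, A 38. Eliminate D.
Round 3: B 63, A 38. B has a majority.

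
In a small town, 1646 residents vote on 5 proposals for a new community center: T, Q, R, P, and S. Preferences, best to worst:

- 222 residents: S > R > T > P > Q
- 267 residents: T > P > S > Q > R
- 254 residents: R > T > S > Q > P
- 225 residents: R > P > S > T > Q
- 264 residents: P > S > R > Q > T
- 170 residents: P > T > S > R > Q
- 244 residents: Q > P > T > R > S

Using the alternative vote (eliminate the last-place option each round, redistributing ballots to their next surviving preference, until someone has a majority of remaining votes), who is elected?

Round 1: T 267, Q 244, R 479, P 434, S 222. Eliminate S.
Round 2: T 267, Q 244, R 701, P 434. Eliminate Q.
Round 3: T 267, R 701, P 678. Eliminate T.
Round 4: R 701, P 945. P has a majority.

P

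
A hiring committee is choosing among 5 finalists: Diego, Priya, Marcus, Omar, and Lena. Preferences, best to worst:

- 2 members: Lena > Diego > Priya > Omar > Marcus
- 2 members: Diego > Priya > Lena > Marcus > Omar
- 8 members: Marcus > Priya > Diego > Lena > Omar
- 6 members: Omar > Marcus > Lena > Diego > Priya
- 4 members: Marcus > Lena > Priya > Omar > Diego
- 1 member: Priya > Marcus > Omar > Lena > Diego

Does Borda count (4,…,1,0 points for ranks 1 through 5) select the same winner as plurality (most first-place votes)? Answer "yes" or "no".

Borda — scores: Diego 36, Priya 46, Marcus 71, Omar 32, Lena 45. Winner: Marcus.
Plurality — first-place votes: Diego 2, Priya 1, Marcus 12, Omar 6, Lena 2. Winner: Marcus.
The two methods agree.

yes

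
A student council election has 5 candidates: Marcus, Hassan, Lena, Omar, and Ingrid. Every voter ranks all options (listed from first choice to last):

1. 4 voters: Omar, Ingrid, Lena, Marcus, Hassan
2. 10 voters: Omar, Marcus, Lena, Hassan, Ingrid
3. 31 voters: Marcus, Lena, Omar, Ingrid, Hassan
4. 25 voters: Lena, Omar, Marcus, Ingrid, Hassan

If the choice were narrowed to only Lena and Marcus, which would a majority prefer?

Voters preferring Lena to Marcus: 29; preferring Marcus to Lena: 41.
Marcus wins the head-to-head.

Marcus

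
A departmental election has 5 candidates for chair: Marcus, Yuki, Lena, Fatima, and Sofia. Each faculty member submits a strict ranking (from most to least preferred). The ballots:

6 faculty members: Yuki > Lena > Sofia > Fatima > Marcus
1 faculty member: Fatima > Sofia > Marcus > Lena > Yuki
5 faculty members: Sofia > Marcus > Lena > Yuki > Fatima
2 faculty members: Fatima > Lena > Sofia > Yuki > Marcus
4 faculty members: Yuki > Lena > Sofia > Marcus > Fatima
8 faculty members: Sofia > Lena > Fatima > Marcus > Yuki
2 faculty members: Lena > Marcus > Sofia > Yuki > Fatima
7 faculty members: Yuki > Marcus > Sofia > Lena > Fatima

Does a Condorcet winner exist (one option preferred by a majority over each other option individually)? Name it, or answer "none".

Sofia

Sofia vs Marcus: 26–9 for Sofia.
Sofia vs Yuki: 18–17 for Sofia.
Sofia vs Lena: 21–14 for Sofia.
Sofia vs Fatima: 32–3 for Sofia.
Sofia beats every other option head-to-head.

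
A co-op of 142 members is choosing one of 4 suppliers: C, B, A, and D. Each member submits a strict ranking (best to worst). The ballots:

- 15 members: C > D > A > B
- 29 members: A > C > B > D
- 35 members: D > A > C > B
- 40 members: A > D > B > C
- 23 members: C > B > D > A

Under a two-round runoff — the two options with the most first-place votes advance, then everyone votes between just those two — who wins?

Round 1 first-place votes: C 38, B 0, A 69, D 35.
A and C advance.
Runoff: A is preferred to C by 104 voters; C by 38.
A wins the runoff.

A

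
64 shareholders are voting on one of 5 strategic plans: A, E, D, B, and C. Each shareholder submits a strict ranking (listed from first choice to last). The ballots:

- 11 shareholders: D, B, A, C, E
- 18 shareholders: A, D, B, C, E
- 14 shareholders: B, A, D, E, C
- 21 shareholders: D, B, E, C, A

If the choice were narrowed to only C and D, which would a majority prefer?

D

Voters preferring C to D: 0; preferring D to C: 64.
D wins the head-to-head.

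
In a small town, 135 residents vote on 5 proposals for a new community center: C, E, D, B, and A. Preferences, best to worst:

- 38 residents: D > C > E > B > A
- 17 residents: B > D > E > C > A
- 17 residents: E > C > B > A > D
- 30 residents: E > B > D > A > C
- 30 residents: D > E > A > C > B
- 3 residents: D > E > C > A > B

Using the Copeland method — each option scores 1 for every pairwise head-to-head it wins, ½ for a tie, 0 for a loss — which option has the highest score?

D

C: beats B and A; loses to E and D → score 2.
E: beats C, B, and A; loses to D → score 3.
D: beats C, E, B, and A → score 4.
B: beats A; loses to C, E, and D → score 1.
A: loses to C, E, D, and B → score 0.
D has the best pairwise record.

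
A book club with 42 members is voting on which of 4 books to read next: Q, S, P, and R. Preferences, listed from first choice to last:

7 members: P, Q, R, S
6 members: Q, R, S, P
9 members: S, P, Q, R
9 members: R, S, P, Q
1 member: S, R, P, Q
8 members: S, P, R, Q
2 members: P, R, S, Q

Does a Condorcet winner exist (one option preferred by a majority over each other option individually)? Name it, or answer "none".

none

Checking pairwise contests:
S beats Q 29–13.
R beats S 24–18.
S beats P 33–9.
Q beats R 22–20.
Every option loses at least one head-to-head, so there is no Condorcet winner.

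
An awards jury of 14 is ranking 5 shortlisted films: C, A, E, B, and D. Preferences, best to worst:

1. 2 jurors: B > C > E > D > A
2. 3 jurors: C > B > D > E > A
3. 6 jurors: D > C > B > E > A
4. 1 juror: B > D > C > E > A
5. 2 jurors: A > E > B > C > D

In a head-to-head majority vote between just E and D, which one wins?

D

Voters preferring E to D: 4; preferring D to E: 10.
D wins the head-to-head.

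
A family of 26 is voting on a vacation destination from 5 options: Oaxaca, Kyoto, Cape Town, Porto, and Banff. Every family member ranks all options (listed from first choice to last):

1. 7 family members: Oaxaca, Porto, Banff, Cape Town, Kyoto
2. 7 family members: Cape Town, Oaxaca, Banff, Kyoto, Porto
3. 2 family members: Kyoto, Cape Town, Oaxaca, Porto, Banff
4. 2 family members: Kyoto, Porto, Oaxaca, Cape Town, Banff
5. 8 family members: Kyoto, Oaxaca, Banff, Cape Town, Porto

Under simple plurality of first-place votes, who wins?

First-place votes: Oaxaca 7, Kyoto 12, Cape Town 7, Porto 0, Banff 0.
Kyoto has the most first-place votes.

Kyoto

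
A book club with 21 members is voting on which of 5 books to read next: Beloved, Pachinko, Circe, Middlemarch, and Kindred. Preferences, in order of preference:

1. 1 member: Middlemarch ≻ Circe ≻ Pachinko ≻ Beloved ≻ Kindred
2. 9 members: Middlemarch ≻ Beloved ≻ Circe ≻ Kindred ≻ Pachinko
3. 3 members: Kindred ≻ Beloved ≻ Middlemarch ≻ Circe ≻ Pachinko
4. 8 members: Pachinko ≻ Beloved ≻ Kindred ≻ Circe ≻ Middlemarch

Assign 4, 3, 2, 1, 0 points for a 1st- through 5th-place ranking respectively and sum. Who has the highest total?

Beloved: 1·1 + 9·3 + 3·3 + 8·3 = 61
Pachinko: 1·2 + 9·0 + 3·0 + 8·4 = 34
Circe: 1·3 + 9·2 + 3·1 + 8·1 = 32
Middlemarch: 1·4 + 9·4 + 3·2 + 8·0 = 46
Kindred: 1·0 + 9·1 + 3·4 + 8·2 = 37
Beloved has the highest Borda score (61).

Beloved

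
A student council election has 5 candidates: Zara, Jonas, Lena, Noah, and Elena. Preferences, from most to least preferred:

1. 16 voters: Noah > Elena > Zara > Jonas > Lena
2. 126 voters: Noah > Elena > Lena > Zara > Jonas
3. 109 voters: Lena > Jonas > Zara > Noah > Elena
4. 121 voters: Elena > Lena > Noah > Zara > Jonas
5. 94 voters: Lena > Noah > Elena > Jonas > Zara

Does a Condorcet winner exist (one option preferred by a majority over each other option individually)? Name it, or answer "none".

Checking pairwise contests:
Lena beats Zara 450–16.
Zara beats Jonas 263–203.
Elena beats Lena 263–203.
Lena beats Noah 324–142.
Noah beats Elena 345–121.
Every option loses at least one head-to-head, so there is no Condorcet winner.

none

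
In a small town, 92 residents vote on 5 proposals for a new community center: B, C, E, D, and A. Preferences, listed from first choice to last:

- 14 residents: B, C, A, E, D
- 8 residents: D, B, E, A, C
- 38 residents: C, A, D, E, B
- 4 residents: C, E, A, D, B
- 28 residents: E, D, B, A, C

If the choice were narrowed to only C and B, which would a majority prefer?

B

Voters preferring C to B: 42; preferring B to C: 50.
B wins the head-to-head.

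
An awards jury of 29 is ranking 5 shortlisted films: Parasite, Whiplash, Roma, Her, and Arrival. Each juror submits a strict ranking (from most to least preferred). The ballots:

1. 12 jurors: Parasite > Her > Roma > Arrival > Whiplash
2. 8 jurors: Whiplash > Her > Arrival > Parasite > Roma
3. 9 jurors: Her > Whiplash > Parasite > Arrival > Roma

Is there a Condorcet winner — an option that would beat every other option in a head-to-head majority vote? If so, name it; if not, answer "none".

Her vs Parasite: 17–12 for Her.
Her vs Whiplash: 21–8 for Her.
Her vs Roma: 29–0 for Her.
Her vs Arrival: 29–0 for Her.
Her beats every other option head-to-head.

Her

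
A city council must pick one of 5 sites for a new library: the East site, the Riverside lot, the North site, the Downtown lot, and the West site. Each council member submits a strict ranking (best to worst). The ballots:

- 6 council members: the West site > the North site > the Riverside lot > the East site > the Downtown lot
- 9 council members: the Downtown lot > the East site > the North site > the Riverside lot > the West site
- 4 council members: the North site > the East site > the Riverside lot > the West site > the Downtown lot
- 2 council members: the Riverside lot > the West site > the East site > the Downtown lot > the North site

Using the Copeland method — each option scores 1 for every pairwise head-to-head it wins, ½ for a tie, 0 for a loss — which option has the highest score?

the East site

the East site: beats the Riverside lot, the North site, the Downtown lot, and the West site → score 4.
the Riverside lot: beats the Downtown lot and the West site; loses to the East site and the North site → score 2.
the North site: beats the Riverside lot and the West site; loses to the East site and the Downtown lot → score 2.
the Downtown lot: beats the North site; loses to the East site, the Riverside lot, and the West site → score 1.
the West site: beats the Downtown lot; loses to the East site, the Riverside lot, and the North site → score 1.
the East site has the best pairwise record.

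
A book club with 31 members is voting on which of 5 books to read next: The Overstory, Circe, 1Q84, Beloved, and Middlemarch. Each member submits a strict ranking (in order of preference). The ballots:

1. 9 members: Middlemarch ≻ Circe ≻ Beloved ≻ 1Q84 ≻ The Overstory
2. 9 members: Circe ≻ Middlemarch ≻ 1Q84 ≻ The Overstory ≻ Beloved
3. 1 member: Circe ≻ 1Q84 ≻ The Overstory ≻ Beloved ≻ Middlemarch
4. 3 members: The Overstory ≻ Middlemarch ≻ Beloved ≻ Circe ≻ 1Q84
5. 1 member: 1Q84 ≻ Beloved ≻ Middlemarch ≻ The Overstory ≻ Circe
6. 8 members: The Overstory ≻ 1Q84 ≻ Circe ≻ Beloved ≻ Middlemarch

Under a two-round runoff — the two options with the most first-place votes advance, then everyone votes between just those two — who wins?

Circe

Round 1 first-place votes: The Overstory 11, Circe 10, 1Q84 1, Beloved 0, Middlemarch 9.
The Overstory and Circe advance.
Runoff: The Overstory is preferred to Circe by 12 voters; Circe by 19.
Circe wins the runoff.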